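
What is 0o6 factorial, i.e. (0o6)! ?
Convert 0o6 (octal) → 6 (decimal)
Compute 6! = 720
720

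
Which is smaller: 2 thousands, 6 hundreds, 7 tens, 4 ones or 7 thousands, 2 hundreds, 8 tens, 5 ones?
Convert 2 thousands, 6 hundreds, 7 tens, 4 ones (place-value notation) → 2×1000 + 6×100 + 7×10 + 4 = 2674 (decimal)
Convert 7 thousands, 2 hundreds, 8 tens, 5 ones (place-value notation) → 7×1000 + 2×100 + 8×10 + 5 = 7285 (decimal)
Compare 2674 vs 7285: smaller = 2674
2674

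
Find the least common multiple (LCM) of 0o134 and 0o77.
Convert 0o134 (octal) → 1×64 + 3×8 + 4 = 92 (decimal)
Convert 0o77 (octal) → 7×8 + 7 = 63 (decimal)
Compute lcm(92, 63) = 5796
5796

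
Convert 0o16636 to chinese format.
Convert 0o16636 (octal) → 1×4096 + 6×512 + 6×64 + 3×8 + 6 = 7582 (decimal)
Convert 7582 (decimal) → 7582 = 7×1000 + 5×100 + 8×10 + 2 → 七千五百八十二 (Chinese numeral)
七千五百八十二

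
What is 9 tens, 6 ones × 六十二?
Convert 9 tens, 6 ones (place-value notation) → 9×10 + 6 = 96 (decimal)
Convert 六十二 (Chinese numeral) → 6×10 + 2 = 62 (decimal)
Compute 96 × 62 = 5952
5952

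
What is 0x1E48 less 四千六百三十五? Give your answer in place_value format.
Convert 0x1E48 (hexadecimal) → 1×4096 + 14×256 + 4×16 + 8 = 7752 (decimal)
Convert 四千六百三十五 (Chinese numeral) → 4×1000 + 6×100 + 3×10 + 5 = 4635 (decimal)
Compute 7752 - 4635 = 3117
Convert 3117 (decimal) → 3117 = 3×1000 + 1×100 + 1×10 + 7 → 3 thousands, 1 hundred, 1 ten, 7 ones (place-value notation)
3 thousands, 1 hundred, 1 ten, 7 ones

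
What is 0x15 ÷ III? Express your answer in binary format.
Convert 0x15 (hexadecimal) → 1×16 + 5 = 21 (decimal)
Convert III (Roman numeral) → 1 + 1 + 1 = 3 (decimal)
Compute 21 ÷ 3 = 7
Convert 7 (decimal) → 7 = 4 + 2 + 1 → 0b111 (binary)
0b111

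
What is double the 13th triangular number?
The 13th triangular number = 13×14/2 = 91
Compute 91 × 2 = 182
182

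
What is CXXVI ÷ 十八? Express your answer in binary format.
Convert CXXVI (Roman numeral) → 100 + 10 + 10 + 5 + 1 = 126 (decimal)
Convert 十八 (Chinese numeral) → 1×10 + 8 = 18 (decimal)
Compute 126 ÷ 18 = 7
Convert 7 (decimal) → 7 = 4 + 2 + 1 → 0b111 (binary)
0b111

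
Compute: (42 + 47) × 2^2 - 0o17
Convert 2^2 (power) → 4 (decimal)
Convert 0o17 (octal) → 1×8 + 7 = 15 (decimal)
Expression in decimal: (42 + 47) × 4 - 15
Parentheses first: 42 + 47 = 89
Multiply: 89 × 4 = 356
Subtract: 356 - 15 = 341
341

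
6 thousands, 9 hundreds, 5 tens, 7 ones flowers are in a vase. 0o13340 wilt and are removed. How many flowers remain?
Convert 6 thousands, 9 hundreds, 5 tens, 7 ones (place-value notation) → 6×1000 + 9×100 + 5×10 + 7 = 6957 (decimal)
Convert 0o13340 (octal) → 1×4096 + 3×512 + 3×64 + 4×8 = 5856 (decimal)
Compute 6957 - 5856 = 1101
1101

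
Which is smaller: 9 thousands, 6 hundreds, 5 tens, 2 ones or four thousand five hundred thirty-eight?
Convert 9 thousands, 6 hundreds, 5 tens, 2 ones (place-value notation) → 9×1000 + 6×100 + 5×10 + 2 = 9652 (decimal)
Convert four thousand five hundred thirty-eight (English words) → 4×1000 + 5×100 + 38 = 4538 (decimal)
Compare 9652 vs 4538: smaller = 4538
4538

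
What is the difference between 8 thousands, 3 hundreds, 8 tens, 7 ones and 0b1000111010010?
Convert 8 thousands, 3 hundreds, 8 tens, 7 ones (place-value notation) → 8×1000 + 3×100 + 8×10 + 7 = 8387 (decimal)
Convert 0b1000111010010 (binary) → 4096 + 256 + 128 + 64 + 16 + 2 = 4562 (decimal)
Difference: |8387 - 4562| = 3825
3825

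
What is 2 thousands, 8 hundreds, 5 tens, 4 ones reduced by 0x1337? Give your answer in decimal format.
Convert 2 thousands, 8 hundreds, 5 tens, 4 ones (place-value notation) → 2×1000 + 8×100 + 5×10 + 4 = 2854 (decimal)
Convert 0x1337 (hexadecimal) → 1×4096 + 3×256 + 3×16 + 7 = 4919 (decimal)
Compute 2854 - 4919 = -2065
-2065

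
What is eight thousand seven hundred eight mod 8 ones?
Convert eight thousand seven hundred eight (English words) → 8×1000 + 7×100 + 8 = 8708 (decimal)
Convert 8 ones (place-value notation) → 8 (decimal)
Compute 8708 mod 8 = 4
4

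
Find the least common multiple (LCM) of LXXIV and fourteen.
Convert LXXIV (Roman numeral) → 50 + 10 + 10 + 4 = 74 (decimal)
Convert fourteen (English words) → 14 (decimal)
Compute lcm(74, 14) = 518
518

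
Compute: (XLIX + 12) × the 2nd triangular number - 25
Convert XLIX (Roman numeral) → 40 + 9 = 49 (decimal)
Convert the 2nd triangular number (triangular index) → 2×3/2 = 3 (decimal)
Expression in decimal: (49 + 12) × 3 - 25
Parentheses first: 49 + 12 = 61
Multiply: 61 × 3 = 183
Subtract: 183 - 25 = 158
158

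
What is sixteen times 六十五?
Convert sixteen (English words) → 16 (decimal)
Convert 六十五 (Chinese numeral) → 6×10 + 5 = 65 (decimal)
Compute 16 × 65 = 1040
1040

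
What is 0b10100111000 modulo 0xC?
Convert 0b10100111000 (binary) → 1024 + 256 + 32 + 16 + 8 = 1336 (decimal)
Convert 0xC (hexadecimal) → 12 (decimal)
Compute 1336 mod 12 = 4
4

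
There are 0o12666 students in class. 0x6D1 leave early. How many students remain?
Convert 0o12666 (octal) → 1×4096 + 2×512 + 6×64 + 6×8 + 6 = 5558 (decimal)
Convert 0x6D1 (hexadecimal) → 6×256 + 13×16 + 1 = 1745 (decimal)
Compute 5558 - 1745 = 3813
3813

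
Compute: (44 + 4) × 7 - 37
Parentheses first: 44 + 4 = 48
Multiply: 48 × 7 = 336
Subtract: 336 - 37 = 299
299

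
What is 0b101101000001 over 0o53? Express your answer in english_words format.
Convert 0b101101000001 (binary) → 2048 + 512 + 256 + 64 + 1 = 2881 (decimal)
Convert 0o53 (octal) → 5×8 + 3 = 43 (decimal)
Compute 2881 ÷ 43 = 67
Convert 67 (decimal) → sixty-seven (English words)
sixty-seven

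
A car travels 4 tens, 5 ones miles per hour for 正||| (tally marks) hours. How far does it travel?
Convert 4 tens, 5 ones (place-value notation) → 4×10 + 5 = 45 (decimal)
Convert 正||| (tally marks) → 5 + 3 = 8 (decimal)
Compute 45 × 8 = 360
360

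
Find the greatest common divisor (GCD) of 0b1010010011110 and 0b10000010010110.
Convert 0b1010010011110 (binary) → 4096 + 1024 + 128 + 16 + 8 + 4 + 2 = 5278 (decimal)
Convert 0b10000010010110 (binary) → 8192 + 128 + 16 + 4 + 2 = 8342 (decimal)
Compute gcd(5278, 8342) = 2
2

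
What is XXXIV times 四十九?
Convert XXXIV (Roman numeral) → 10 + 10 + 10 + 4 = 34 (decimal)
Convert 四十九 (Chinese numeral) → 4×10 + 9 = 49 (decimal)
Compute 34 × 49 = 1666
1666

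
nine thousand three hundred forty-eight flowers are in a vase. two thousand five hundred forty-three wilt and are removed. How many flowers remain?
Convert nine thousand three hundred forty-eight (English words) → 9×1000 + 3×100 + 48 = 9348 (decimal)
Convert two thousand five hundred forty-three (English words) → 2×1000 + 5×100 + 43 = 2543 (decimal)
Compute 9348 - 2543 = 6805
6805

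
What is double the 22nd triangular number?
The 22nd triangular number = 22×23/2 = 253
Compute 253 × 2 = 506
506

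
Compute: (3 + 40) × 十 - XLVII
Convert 十 (Chinese numeral) → 1×10 = 10 (decimal)
Convert XLVII (Roman numeral) → 40 + 5 + 1 + 1 = 47 (decimal)
Expression in decimal: (3 + 40) × 10 - 47
Parentheses first: 3 + 40 = 43
Multiply: 43 × 10 = 430
Subtract: 430 - 47 = 383
383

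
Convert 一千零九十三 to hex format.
Convert 一千零九十三 (Chinese numeral) → 1×1000 + 9×10 + 3 = 1093 (decimal)
Convert 1093 (decimal) → 1093 = 4×256 + 4×16 + 5 → 0x445 (hexadecimal)
0x445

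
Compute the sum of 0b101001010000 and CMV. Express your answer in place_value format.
Convert 0b101001010000 (binary) → 2048 + 512 + 64 + 16 = 2640 (decimal)
Convert CMV (Roman numeral) → 900 + 5 = 905 (decimal)
Compute 2640 + 905 = 3545
Convert 3545 (decimal) → 3545 = 3×1000 + 5×100 + 4×10 + 5 → 3 thousands, 5 hundreds, 4 tens, 5 ones (place-value notation)
3 thousands, 5 hundreds, 4 tens, 5 ones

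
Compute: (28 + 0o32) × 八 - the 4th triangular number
Convert 0o32 (octal) → 3×8 + 2 = 26 (decimal)
Convert 八 (Chinese numeral) → 8 (decimal)
Convert the 4th triangular number (triangular index) → 4×5/2 = 10 (decimal)
Expression in decimal: (28 + 26) × 8 - 10
Parentheses first: 28 + 26 = 54
Multiply: 54 × 8 = 432
Subtract: 432 - 10 = 422
422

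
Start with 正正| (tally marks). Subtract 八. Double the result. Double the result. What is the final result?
Convert 正正| (tally marks) → 5 + 5 + 1 = 11 (decimal)
Start: 11
Convert 八 (Chinese numeral) → 8 (decimal)
11 - 8 = 3
3 × 2 = 6
6 × 2 = 12
12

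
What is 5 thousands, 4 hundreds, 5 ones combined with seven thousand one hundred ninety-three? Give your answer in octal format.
Convert 5 thousands, 4 hundreds, 5 ones (place-value notation) → 5×1000 + 4×100 + 5 = 5405 (decimal)
Convert seven thousand one hundred ninety-three (English words) → 7×1000 + 1×100 + 93 = 7193 (decimal)
Compute 5405 + 7193 = 12598
Convert 12598 (decimal) → 12598 = 3×4096 + 4×64 + 6×8 + 6 → 0o30466 (octal)
0o30466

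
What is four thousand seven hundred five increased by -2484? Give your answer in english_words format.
Convert four thousand seven hundred five (English words) → 4×1000 + 7×100 + 5 = 4705 (decimal)
Compute 4705 + -2484 = 2221
Convert 2221 (decimal) → 2221 = 2×1000 + 2×100 + 21 → two thousand two hundred twenty-one (English words)
two thousand two hundred twenty-one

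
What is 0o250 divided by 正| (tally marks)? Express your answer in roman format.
Convert 0o250 (octal) → 2×64 + 5×8 = 168 (decimal)
Convert 正| (tally marks) → 5 + 1 = 6 (decimal)
Compute 168 ÷ 6 = 28
Convert 28 (decimal) → 28 = 10 + 10 + 5 + 1 + 1 + 1 → XXVIII (Roman numeral)
XXVIII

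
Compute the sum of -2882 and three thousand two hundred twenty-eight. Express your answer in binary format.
Convert three thousand two hundred twenty-eight (English words) → 3×1000 + 2×100 + 28 = 3228 (decimal)
Compute -2882 + 3228 = 346
Convert 346 (decimal) → 346 = 256 + 64 + 16 + 8 + 2 → 0b101011010 (binary)
0b101011010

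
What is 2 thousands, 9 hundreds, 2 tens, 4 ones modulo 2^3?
Convert 2 thousands, 9 hundreds, 2 tens, 4 ones (place-value notation) → 2×1000 + 9×100 + 2×10 + 4 = 2924 (decimal)
Convert 2^3 (power) → 8 (decimal)
Compute 2924 mod 8 = 4
4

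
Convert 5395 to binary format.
Convert 5395 (decimal) → 5395 = 4096 + 1024 + 256 + 16 + 2 + 1 → 0b1010100010011 (binary)
0b1010100010011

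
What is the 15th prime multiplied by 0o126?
Convert the 15th prime (prime index) → 47 (decimal)
Convert 0o126 (octal) → 1×64 + 2×8 + 6 = 86 (decimal)
Compute 47 × 86 = 4042
4042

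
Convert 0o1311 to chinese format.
Convert 0o1311 (octal) → 1×512 + 3×64 + 1×8 + 1 = 713 (decimal)
Convert 713 (decimal) → 713 = 7×100 + 1×10 + 3 → 七百一十三 (Chinese numeral)
七百一十三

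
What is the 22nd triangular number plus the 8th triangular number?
The 22nd triangular number = 22×23/2 = 253
Convert the 8th triangular number (triangular index) → 8×9/2 = 36 (decimal)
Compute 253 + 36 = 289
289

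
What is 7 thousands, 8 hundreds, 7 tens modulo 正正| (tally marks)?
Convert 7 thousands, 8 hundreds, 7 tens (place-value notation) → 7×1000 + 8×100 + 7×10 = 7870 (decimal)
Convert 正正| (tally marks) → 5 + 5 + 1 = 11 (decimal)
Compute 7870 mod 11 = 5
5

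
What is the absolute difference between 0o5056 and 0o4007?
Convert 0o5056 (octal) → 5×512 + 5×8 + 6 = 2606 (decimal)
Convert 0o4007 (octal) → 4×512 + 7 = 2055 (decimal)
Compute |2606 - 2055| = 551
551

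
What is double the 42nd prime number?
The 42nd prime number = 181
Compute 181 × 2 = 362
362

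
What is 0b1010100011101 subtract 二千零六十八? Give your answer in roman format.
Convert 0b1010100011101 (binary) → 4096 + 1024 + 256 + 16 + 8 + 4 + 1 = 5405 (decimal)
Convert 二千零六十八 (Chinese numeral) → 2×1000 + 6×10 + 8 = 2068 (decimal)
Compute 5405 - 2068 = 3337
Convert 3337 (decimal) → 3337 = 1000 + 1000 + 1000 + 100 + 100 + 100 + 10 + 10 + 10 + 5 + 1 + 1 → MMMCCCXXXVII (Roman numeral)
MMMCCCXXXVII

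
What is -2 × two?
Convert two (English words) → 2 (decimal)
Compute -2 × 2 = -4
-4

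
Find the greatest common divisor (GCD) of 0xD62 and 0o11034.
Convert 0xD62 (hexadecimal) → 13×256 + 6×16 + 2 = 3426 (decimal)
Convert 0o11034 (octal) → 1×4096 + 1×512 + 3×8 + 4 = 4636 (decimal)
Compute gcd(3426, 4636) = 2
2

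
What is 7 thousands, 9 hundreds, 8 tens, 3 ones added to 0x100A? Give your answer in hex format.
Convert 7 thousands, 9 hundreds, 8 tens, 3 ones (place-value notation) → 7×1000 + 9×100 + 8×10 + 3 = 7983 (decimal)
Convert 0x100A (hexadecimal) → 1×4096 + 10 = 4106 (decimal)
Compute 7983 + 4106 = 12089
Convert 12089 (decimal) → 12089 = 2×4096 + 15×256 + 3×16 + 9 → 0x2F39 (hexadecimal)
0x2F39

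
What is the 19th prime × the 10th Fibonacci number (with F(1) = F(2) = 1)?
Convert the 19th prime (prime index) → 67 (decimal)
Convert the 10th Fibonacci number (with F(1) = F(2) = 1) (Fibonacci index) → 1, 1, 2, 3, 5, 8, 13, 21, 34, 55 → 55 (decimal)
Compute 67 × 55 = 3685
3685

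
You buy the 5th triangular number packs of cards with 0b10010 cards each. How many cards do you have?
Convert 0b10010 (binary) → 16 + 2 = 18 (decimal)
Convert the 5th triangular number (triangular index) → 5×6/2 = 15 (decimal)
Compute 18 × 15 = 270
270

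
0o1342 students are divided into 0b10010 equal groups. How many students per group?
Convert 0o1342 (octal) → 1×512 + 3×64 + 4×8 + 2 = 738 (decimal)
Convert 0b10010 (binary) → 16 + 2 = 18 (decimal)
Compute 738 ÷ 18 = 41
41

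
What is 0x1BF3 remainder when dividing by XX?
Convert 0x1BF3 (hexadecimal) → 1×4096 + 11×256 + 15×16 + 3 = 7155 (decimal)
Convert XX (Roman numeral) → 10 + 10 = 20 (decimal)
Compute 7155 mod 20 = 15
15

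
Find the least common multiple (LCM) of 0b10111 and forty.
Convert 0b10111 (binary) → 16 + 4 + 2 + 1 = 23 (decimal)
Convert forty (English words) → 40 (decimal)
Compute lcm(23, 40) = 920
920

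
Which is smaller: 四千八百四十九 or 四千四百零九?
Convert 四千八百四十九 (Chinese numeral) → 4×1000 + 8×100 + 4×10 + 9 = 4849 (decimal)
Convert 四千四百零九 (Chinese numeral) → 4×1000 + 4×100 + 9 = 4409 (decimal)
Compare 4849 vs 4409: smaller = 4409
4409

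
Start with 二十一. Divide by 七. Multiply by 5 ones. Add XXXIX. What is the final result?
Convert 二十一 (Chinese numeral) → 2×10 + 1 = 21 (decimal)
Start: 21
Convert 七 (Chinese numeral) → 7 (decimal)
21 ÷ 7 = 3
Convert 5 ones (place-value notation) → 5 (decimal)
3 × 5 = 15
Convert XXXIX (Roman numeral) → 10 + 10 + 10 + 9 = 39 (decimal)
15 + 39 = 54
54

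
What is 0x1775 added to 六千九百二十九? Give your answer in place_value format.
Convert 0x1775 (hexadecimal) → 1×4096 + 7×256 + 7×16 + 5 = 6005 (decimal)
Convert 六千九百二十九 (Chinese numeral) → 6×1000 + 9×100 + 2×10 + 9 = 6929 (decimal)
Compute 6005 + 6929 = 12934
Convert 12934 (decimal) → 12934 = 12×1000 + 9×100 + 3×10 + 4 → 12 thousands, 9 hundreds, 3 tens, 4 ones (place-value notation)
12 thousands, 9 hundreds, 3 tens, 4 ones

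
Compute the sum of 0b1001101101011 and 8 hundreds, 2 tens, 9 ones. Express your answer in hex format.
Convert 0b1001101101011 (binary) → 4096 + 512 + 256 + 64 + 32 + 8 + 2 + 1 = 4971 (decimal)
Convert 8 hundreds, 2 tens, 9 ones (place-value notation) → 8×100 + 2×10 + 9 = 829 (decimal)
Compute 4971 + 829 = 5800
Convert 5800 (decimal) → 5800 = 1×4096 + 6×256 + 10×16 + 8 → 0x16A8 (hexadecimal)
0x16A8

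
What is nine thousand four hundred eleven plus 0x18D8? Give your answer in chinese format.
Convert nine thousand four hundred eleven (English words) → 9×1000 + 4×100 + 11 = 9411 (decimal)
Convert 0x18D8 (hexadecimal) → 1×4096 + 8×256 + 13×16 + 8 = 6360 (decimal)
Compute 9411 + 6360 = 15771
Convert 15771 (decimal) → 15771 = 1×10000 + 5×1000 + 7×100 + 7×10 + 1 → 一万五千七百七十一 (Chinese numeral)
一万五千七百七十一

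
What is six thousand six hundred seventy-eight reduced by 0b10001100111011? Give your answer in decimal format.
Convert six thousand six hundred seventy-eight (English words) → 6×1000 + 6×100 + 78 = 6678 (decimal)
Convert 0b10001100111011 (binary) → 8192 + 512 + 256 + 32 + 16 + 8 + 2 + 1 = 9019 (decimal)
Compute 6678 - 9019 = -2341
-2341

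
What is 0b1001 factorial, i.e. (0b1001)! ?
Convert 0b1001 (binary) → 8 + 1 = 9 (decimal)
Compute 9! = 362880
362880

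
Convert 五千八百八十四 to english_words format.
Convert 五千八百八十四 (Chinese numeral) → 5×1000 + 8×100 + 8×10 + 4 = 5884 (decimal)
Convert 5884 (decimal) → 5884 = 5×1000 + 8×100 + 84 → five thousand eight hundred eighty-four (English words)
five thousand eight hundred eighty-four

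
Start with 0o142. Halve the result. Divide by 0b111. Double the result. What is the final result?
Convert 0o142 (octal) → 1×64 + 4×8 + 2 = 98 (decimal)
Start: 98
98 ÷ 2 = 49
Convert 0b111 (binary) → 4 + 2 + 1 = 7 (decimal)
49 ÷ 7 = 7
7 × 2 = 14
14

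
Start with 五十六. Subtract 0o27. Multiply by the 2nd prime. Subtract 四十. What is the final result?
Convert 五十六 (Chinese numeral) → 5×10 + 6 = 56 (decimal)
Start: 56
Convert 0o27 (octal) → 2×8 + 7 = 23 (decimal)
56 - 23 = 33
Convert the 2nd prime (prime index) → 3 (decimal)
33 × 3 = 99
Convert 四十 (Chinese numeral) → 4×10 = 40 (decimal)
99 - 40 = 59
59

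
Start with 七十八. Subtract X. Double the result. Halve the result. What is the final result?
Convert 七十八 (Chinese numeral) → 7×10 + 8 = 78 (decimal)
Start: 78
Convert X (Roman numeral) → 10 (decimal)
78 - 10 = 68
68 × 2 = 136
136 ÷ 2 = 68
68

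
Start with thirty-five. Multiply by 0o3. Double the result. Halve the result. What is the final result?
Convert thirty-five (English words) → 35 (decimal)
Start: 35
Convert 0o3 (octal) → 3 (decimal)
35 × 3 = 105
105 × 2 = 210
210 ÷ 2 = 105
105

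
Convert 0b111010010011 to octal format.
Convert 0b111010010011 (binary) → 2048 + 1024 + 512 + 128 + 16 + 2 + 1 = 3731 (decimal)
Convert 3731 (decimal) → 3731 = 7×512 + 2×64 + 2×8 + 3 → 0o7223 (octal)
0o7223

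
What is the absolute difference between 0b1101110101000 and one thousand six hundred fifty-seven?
Convert 0b1101110101000 (binary) → 4096 + 2048 + 512 + 256 + 128 + 32 + 8 = 7080 (decimal)
Convert one thousand six hundred fifty-seven (English words) → 1×1000 + 6×100 + 57 = 1657 (decimal)
Compute |7080 - 1657| = 5423
5423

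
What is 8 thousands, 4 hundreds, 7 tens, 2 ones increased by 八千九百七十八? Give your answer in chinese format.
Convert 8 thousands, 4 hundreds, 7 tens, 2 ones (place-value notation) → 8×1000 + 4×100 + 7×10 + 2 = 8472 (decimal)
Convert 八千九百七十八 (Chinese numeral) → 8×1000 + 9×100 + 7×10 + 8 = 8978 (decimal)
Compute 8472 + 8978 = 17450
Convert 17450 (decimal) → 17450 = 1×10000 + 7×1000 + 4×100 + 5×10 → 一万七千四百五十 (Chinese numeral)
一万七千四百五十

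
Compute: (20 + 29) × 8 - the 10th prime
Convert the 10th prime (prime index) → 29 (decimal)
Expression in decimal: (20 + 29) × 8 - 29
Parentheses first: 20 + 29 = 49
Multiply: 49 × 8 = 392
Subtract: 392 - 29 = 363
363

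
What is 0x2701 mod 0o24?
Convert 0x2701 (hexadecimal) → 2×4096 + 7×256 + 1 = 9985 (decimal)
Convert 0o24 (octal) → 2×8 + 4 = 20 (decimal)
Compute 9985 mod 20 = 5
5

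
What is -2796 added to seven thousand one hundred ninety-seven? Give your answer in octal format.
Convert seven thousand one hundred ninety-seven (English words) → 7×1000 + 1×100 + 97 = 7197 (decimal)
Compute -2796 + 7197 = 4401
Convert 4401 (decimal) → 4401 = 1×4096 + 4×64 + 6×8 + 1 → 0o10461 (octal)
0o10461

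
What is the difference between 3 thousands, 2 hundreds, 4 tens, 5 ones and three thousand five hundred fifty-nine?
Convert 3 thousands, 2 hundreds, 4 tens, 5 ones (place-value notation) → 3×1000 + 2×100 + 4×10 + 5 = 3245 (decimal)
Convert three thousand five hundred fifty-nine (English words) → 3×1000 + 5×100 + 59 = 3559 (decimal)
Difference: |3245 - 3559| = 314
314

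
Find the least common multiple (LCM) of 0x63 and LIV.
Convert 0x63 (hexadecimal) → 6×16 + 3 = 99 (decimal)
Convert LIV (Roman numeral) → 50 + 4 = 54 (decimal)
Compute lcm(99, 54) = 594
594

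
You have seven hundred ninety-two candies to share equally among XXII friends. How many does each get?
Convert seven hundred ninety-two (English words) → 7×100 + 92 = 792 (decimal)
Convert XXII (Roman numeral) → 10 + 10 + 1 + 1 = 22 (decimal)
Compute 792 ÷ 22 = 36
36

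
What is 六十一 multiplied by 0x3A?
Convert 六十一 (Chinese numeral) → 6×10 + 1 = 61 (decimal)
Convert 0x3A (hexadecimal) → 3×16 + 10 = 58 (decimal)
Compute 61 × 58 = 3538
3538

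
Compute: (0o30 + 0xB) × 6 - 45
Convert 0o30 (octal) → 3×8 = 24 (decimal)
Convert 0xB (hexadecimal) → 11 (decimal)
Expression in decimal: (24 + 11) × 6 - 45
Parentheses first: 24 + 11 = 35
Multiply: 35 × 6 = 210
Subtract: 210 - 45 = 165
165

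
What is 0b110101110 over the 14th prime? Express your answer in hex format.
Convert 0b110101110 (binary) → 256 + 128 + 32 + 8 + 4 + 2 = 430 (decimal)
Convert the 14th prime (prime index) → 43 (decimal)
Compute 430 ÷ 43 = 10
Convert 10 (decimal) → 0xA (hexadecimal)
0xA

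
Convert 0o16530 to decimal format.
Convert 0o16530 (octal) → 1×4096 + 6×512 + 5×64 + 3×8 = 7512 (decimal)
7512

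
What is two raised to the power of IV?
Convert two (English words) → 2 (decimal)
Convert IV (Roman numeral) → 4 (decimal)
Compute 2 ^ 4 = 16
16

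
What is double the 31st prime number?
The 31st prime number = 127
Compute 127 × 2 = 254
254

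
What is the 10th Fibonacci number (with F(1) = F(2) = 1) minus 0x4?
The 10th Fibonacci number (with F(1) = F(2) = 1): 1, 1, 2, 3, 5, 8, 13, 21, 34, 55 → 55
Convert 0x4 (hexadecimal) → 4 (decimal)
Compute 55 - 4 = 51
51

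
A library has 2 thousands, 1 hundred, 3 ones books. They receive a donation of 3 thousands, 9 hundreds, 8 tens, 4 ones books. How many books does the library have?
Convert 2 thousands, 1 hundred, 3 ones (place-value notation) → 2×1000 + 1×100 + 3 = 2103 (decimal)
Convert 3 thousands, 9 hundreds, 8 tens, 4 ones (place-value notation) → 3×1000 + 9×100 + 8×10 + 4 = 3984 (decimal)
Compute 2103 + 3984 = 6087
6087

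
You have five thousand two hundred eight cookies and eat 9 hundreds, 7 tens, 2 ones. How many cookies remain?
Convert five thousand two hundred eight (English words) → 5×1000 + 2×100 + 8 = 5208 (decimal)
Convert 9 hundreds, 7 tens, 2 ones (place-value notation) → 9×100 + 7×10 + 2 = 972 (decimal)
Compute 5208 - 972 = 4236
4236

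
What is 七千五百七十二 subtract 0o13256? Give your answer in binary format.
Convert 七千五百七十二 (Chinese numeral) → 7×1000 + 5×100 + 7×10 + 2 = 7572 (decimal)
Convert 0o13256 (octal) → 1×4096 + 3×512 + 2×64 + 5×8 + 6 = 5806 (decimal)
Compute 7572 - 5806 = 1766
Convert 1766 (decimal) → 1766 = 1024 + 512 + 128 + 64 + 32 + 4 + 2 → 0b11011100110 (binary)
0b11011100110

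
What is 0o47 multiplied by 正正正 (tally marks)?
Convert 0o47 (octal) → 4×8 + 7 = 39 (decimal)
Convert 正正正 (tally marks) → 5 + 5 + 5 = 15 (decimal)
Compute 39 × 15 = 585
585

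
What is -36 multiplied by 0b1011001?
Convert 0b1011001 (binary) → 64 + 16 + 8 + 1 = 89 (decimal)
Compute -36 × 89 = -3204
-3204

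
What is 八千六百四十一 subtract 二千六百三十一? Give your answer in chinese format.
Convert 八千六百四十一 (Chinese numeral) → 8×1000 + 6×100 + 4×10 + 1 = 8641 (decimal)
Convert 二千六百三十一 (Chinese numeral) → 2×1000 + 6×100 + 3×10 + 1 = 2631 (decimal)
Compute 8641 - 2631 = 6010
Convert 6010 (decimal) → 6010 = 6×1000 + 1×10 → 六千零一十 (Chinese numeral)
六千零一十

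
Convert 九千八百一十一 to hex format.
Convert 九千八百一十一 (Chinese numeral) → 9×1000 + 8×100 + 1×10 + 1 = 9811 (decimal)
Convert 9811 (decimal) → 9811 = 2×4096 + 6×256 + 5×16 + 3 → 0x2653 (hexadecimal)
0x2653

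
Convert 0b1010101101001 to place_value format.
Convert 0b1010101101001 (binary) → 4096 + 1024 + 256 + 64 + 32 + 8 + 1 = 5481 (decimal)
Convert 5481 (decimal) → 5481 = 5×1000 + 4×100 + 8×10 + 1 → 5 thousands, 4 hundreds, 8 tens, 1 one (place-value notation)
5 thousands, 4 hundreds, 8 tens, 1 one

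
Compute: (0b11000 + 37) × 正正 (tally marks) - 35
Convert 0b11000 (binary) → 16 + 8 = 24 (decimal)
Convert 正正 (tally marks) → 5 + 5 = 10 (decimal)
Expression in decimal: (24 + 37) × 10 - 35
Parentheses first: 24 + 37 = 61
Multiply: 61 × 10 = 610
Subtract: 610 - 35 = 575
575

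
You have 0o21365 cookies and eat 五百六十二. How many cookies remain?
Convert 0o21365 (octal) → 2×4096 + 1×512 + 3×64 + 6×8 + 5 = 8949 (decimal)
Convert 五百六十二 (Chinese numeral) → 5×100 + 6×10 + 2 = 562 (decimal)
Compute 8949 - 562 = 8387
8387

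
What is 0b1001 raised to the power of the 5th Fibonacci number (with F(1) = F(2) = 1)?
Convert 0b1001 (binary) → 8 + 1 = 9 (decimal)
Convert the 5th Fibonacci number (with F(1) = F(2) = 1) (Fibonacci index) → 1, 1, 2, 3, 5 → 5 (decimal)
Compute 9 ^ 5 = 59049
59049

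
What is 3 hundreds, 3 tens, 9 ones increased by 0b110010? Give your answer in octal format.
Convert 3 hundreds, 3 tens, 9 ones (place-value notation) → 3×100 + 3×10 + 9 = 339 (decimal)
Convert 0b110010 (binary) → 32 + 16 + 2 = 50 (decimal)
Compute 339 + 50 = 389
Convert 389 (decimal) → 389 = 6×64 + 5 → 0o605 (octal)
0o605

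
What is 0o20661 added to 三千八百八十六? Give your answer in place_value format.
Convert 0o20661 (octal) → 2×4096 + 6×64 + 6×8 + 1 = 8625 (decimal)
Convert 三千八百八十六 (Chinese numeral) → 3×1000 + 8×100 + 8×10 + 6 = 3886 (decimal)
Compute 8625 + 3886 = 12511
Convert 12511 (decimal) → 12511 = 12×1000 + 5×100 + 1×10 + 1 → 12 thousands, 5 hundreds, 1 ten, 1 one (place-value notation)
12 thousands, 5 hundreds, 1 ten, 1 one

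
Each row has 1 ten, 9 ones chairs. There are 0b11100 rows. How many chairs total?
Convert 1 ten, 9 ones (place-value notation) → 1×10 + 9 = 19 (decimal)
Convert 0b11100 (binary) → 16 + 8 + 4 = 28 (decimal)
Compute 19 × 28 = 532
532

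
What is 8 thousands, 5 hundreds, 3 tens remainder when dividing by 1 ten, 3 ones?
Convert 8 thousands, 5 hundreds, 3 tens (place-value notation) → 8×1000 + 5×100 + 3×10 = 8530 (decimal)
Convert 1 ten, 3 ones (place-value notation) → 1×10 + 3 = 13 (decimal)
Compute 8530 mod 13 = 2
2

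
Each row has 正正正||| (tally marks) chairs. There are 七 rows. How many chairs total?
Convert 正正正||| (tally marks) → 5 + 5 + 5 + 3 = 18 (decimal)
Convert 七 (Chinese numeral) → 7 (decimal)
Compute 18 × 7 = 126
126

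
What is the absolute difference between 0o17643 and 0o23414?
Convert 0o17643 (octal) → 1×4096 + 7×512 + 6×64 + 4×8 + 3 = 8099 (decimal)
Convert 0o23414 (octal) → 2×4096 + 3×512 + 4×64 + 1×8 + 4 = 9996 (decimal)
Compute |8099 - 9996| = 1897
1897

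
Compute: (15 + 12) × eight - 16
Convert eight (English words) → 8 (decimal)
Expression in decimal: (15 + 12) × 8 - 16
Parentheses first: 15 + 12 = 27
Multiply: 27 × 8 = 216
Subtract: 216 - 16 = 200
200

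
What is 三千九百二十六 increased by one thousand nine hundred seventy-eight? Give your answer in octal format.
Convert 三千九百二十六 (Chinese numeral) → 3×1000 + 9×100 + 2×10 + 6 = 3926 (decimal)
Convert one thousand nine hundred seventy-eight (English words) → 1×1000 + 9×100 + 78 = 1978 (decimal)
Compute 3926 + 1978 = 5904
Convert 5904 (decimal) → 5904 = 1×4096 + 3×512 + 4×64 + 2×8 → 0o13420 (octal)
0o13420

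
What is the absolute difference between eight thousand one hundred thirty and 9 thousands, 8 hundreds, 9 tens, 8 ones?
Convert eight thousand one hundred thirty (English words) → 8×1000 + 1×100 + 30 = 8130 (decimal)
Convert 9 thousands, 8 hundreds, 9 tens, 8 ones (place-value notation) → 9×1000 + 8×100 + 9×10 + 8 = 9898 (decimal)
Compute |8130 - 9898| = 1768
1768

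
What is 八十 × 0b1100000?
Convert 八十 (Chinese numeral) → 8×10 = 80 (decimal)
Convert 0b1100000 (binary) → 64 + 32 = 96 (decimal)
Compute 80 × 96 = 7680
7680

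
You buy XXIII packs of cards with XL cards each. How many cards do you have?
Convert XL (Roman numeral) → 40 (decimal)
Convert XXIII (Roman numeral) → 10 + 10 + 1 + 1 + 1 = 23 (decimal)
Compute 40 × 23 = 920
920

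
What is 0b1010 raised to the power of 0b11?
Convert 0b1010 (binary) → 8 + 2 = 10 (decimal)
Convert 0b11 (binary) → 2 + 1 = 3 (decimal)
Compute 10 ^ 3 = 1000
1000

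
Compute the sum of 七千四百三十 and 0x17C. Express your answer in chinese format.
Convert 七千四百三十 (Chinese numeral) → 7×1000 + 4×100 + 3×10 = 7430 (decimal)
Convert 0x17C (hexadecimal) → 1×256 + 7×16 + 12 = 380 (decimal)
Compute 7430 + 380 = 7810
Convert 7810 (decimal) → 7810 = 7×1000 + 8×100 + 1×10 → 七千八百一十 (Chinese numeral)
七千八百一十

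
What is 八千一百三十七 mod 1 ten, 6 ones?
Convert 八千一百三十七 (Chinese numeral) → 8×1000 + 1×100 + 3×10 + 7 = 8137 (decimal)
Convert 1 ten, 6 ones (place-value notation) → 1×10 + 6 = 16 (decimal)
Compute 8137 mod 16 = 9
9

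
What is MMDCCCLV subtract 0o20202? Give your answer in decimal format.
Convert MMDCCCLV (Roman numeral) → 1000 + 1000 + 500 + 100 + 100 + 100 + 50 + 5 = 2855 (decimal)
Convert 0o20202 (octal) → 2×4096 + 2×64 + 2 = 8322 (decimal)
Compute 2855 - 8322 = -5467
-5467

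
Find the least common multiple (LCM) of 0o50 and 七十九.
Convert 0o50 (octal) → 5×8 = 40 (decimal)
Convert 七十九 (Chinese numeral) → 7×10 + 9 = 79 (decimal)
Compute lcm(40, 79) = 3160
3160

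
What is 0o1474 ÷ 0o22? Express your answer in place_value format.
Convert 0o1474 (octal) → 1×512 + 4×64 + 7×8 + 4 = 828 (decimal)
Convert 0o22 (octal) → 2×8 + 2 = 18 (decimal)
Compute 828 ÷ 18 = 46
Convert 46 (decimal) → 46 = 4×10 + 6 → 4 tens, 6 ones (place-value notation)
4 tens, 6 ones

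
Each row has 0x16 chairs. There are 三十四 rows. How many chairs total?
Convert 0x16 (hexadecimal) → 1×16 + 6 = 22 (decimal)
Convert 三十四 (Chinese numeral) → 3×10 + 4 = 34 (decimal)
Compute 22 × 34 = 748
748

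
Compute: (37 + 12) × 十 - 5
Convert 十 (Chinese numeral) → 1×10 = 10 (decimal)
Expression in decimal: (37 + 12) × 10 - 5
Parentheses first: 37 + 12 = 49
Multiply: 49 × 10 = 490
Subtract: 490 - 5 = 485
485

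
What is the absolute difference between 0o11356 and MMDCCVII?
Convert 0o11356 (octal) → 1×4096 + 1×512 + 3×64 + 5×8 + 6 = 4846 (decimal)
Convert MMDCCVII (Roman numeral) → 1000 + 1000 + 500 + 100 + 100 + 5 + 1 + 1 = 2707 (decimal)
Compute |4846 - 2707| = 2139
2139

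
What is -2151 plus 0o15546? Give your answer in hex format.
Convert 0o15546 (octal) → 1×4096 + 5×512 + 5×64 + 4×8 + 6 = 7014 (decimal)
Compute -2151 + 7014 = 4863
Convert 4863 (decimal) → 4863 = 1×4096 + 2×256 + 15×16 + 15 → 0x12FF (hexadecimal)
0x12FF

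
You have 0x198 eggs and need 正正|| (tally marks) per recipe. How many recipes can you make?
Convert 0x198 (hexadecimal) → 1×256 + 9×16 + 8 = 408 (decimal)
Convert 正正|| (tally marks) → 5 + 5 + 2 = 12 (decimal)
Compute 408 ÷ 12 = 34
34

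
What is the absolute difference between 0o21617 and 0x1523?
Convert 0o21617 (octal) → 2×4096 + 1×512 + 6×64 + 1×8 + 7 = 9103 (decimal)
Convert 0x1523 (hexadecimal) → 1×4096 + 5×256 + 2×16 + 3 = 5411 (decimal)
Compute |9103 - 5411| = 3692
3692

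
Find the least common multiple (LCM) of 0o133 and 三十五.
Convert 0o133 (octal) → 1×64 + 3×8 + 3 = 91 (decimal)
Convert 三十五 (Chinese numeral) → 3×10 + 5 = 35 (decimal)
Compute lcm(91, 35) = 455
455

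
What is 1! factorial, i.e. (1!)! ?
Convert 1! (factorial) → 1 (decimal)
Compute 1! = 1
1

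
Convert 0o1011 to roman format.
Convert 0o1011 (octal) → 1×512 + 1×8 + 1 = 521 (decimal)
Convert 521 (decimal) → 521 = 500 + 10 + 10 + 1 → DXXI (Roman numeral)
DXXI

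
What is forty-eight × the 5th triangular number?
Convert forty-eight (English words) → 48 (decimal)
Convert the 5th triangular number (triangular index) → 5×6/2 = 15 (decimal)
Compute 48 × 15 = 720
720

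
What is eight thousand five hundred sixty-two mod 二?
Convert eight thousand five hundred sixty-two (English words) → 8×1000 + 5×100 + 62 = 8562 (decimal)
Convert 二 (Chinese numeral) → 2 (decimal)
Compute 8562 mod 2 = 0
0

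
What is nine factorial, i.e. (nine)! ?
Convert nine (English words) → 9 (decimal)
Compute 9! = 362880
362880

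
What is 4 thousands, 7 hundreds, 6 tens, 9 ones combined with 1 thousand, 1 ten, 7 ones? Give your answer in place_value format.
Convert 4 thousands, 7 hundreds, 6 tens, 9 ones (place-value notation) → 4×1000 + 7×100 + 6×10 + 9 = 4769 (decimal)
Convert 1 thousand, 1 ten, 7 ones (place-value notation) → 1×1000 + 1×10 + 7 = 1017 (decimal)
Compute 4769 + 1017 = 5786
Convert 5786 (decimal) → 5786 = 5×1000 + 7×100 + 8×10 + 6 → 5 thousands, 7 hundreds, 8 tens, 6 ones (place-value notation)
5 thousands, 7 hundreds, 8 tens, 6 ones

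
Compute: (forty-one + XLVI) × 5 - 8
Convert forty-one (English words) → 41 (decimal)
Convert XLVI (Roman numeral) → 40 + 5 + 1 = 46 (decimal)
Expression in decimal: (41 + 46) × 5 - 8
Parentheses first: 41 + 46 = 87
Multiply: 87 × 5 = 435
Subtract: 435 - 8 = 427
427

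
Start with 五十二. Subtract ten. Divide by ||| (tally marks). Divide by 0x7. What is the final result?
Convert 五十二 (Chinese numeral) → 5×10 + 2 = 52 (decimal)
Start: 52
Convert ten (English words) → 10 (decimal)
52 - 10 = 42
Convert ||| (tally marks) → 3 (decimal)
42 ÷ 3 = 14
Convert 0x7 (hexadecimal) → 7 (decimal)
14 ÷ 7 = 2
2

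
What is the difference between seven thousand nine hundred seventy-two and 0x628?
Convert seven thousand nine hundred seventy-two (English words) → 7×1000 + 9×100 + 72 = 7972 (decimal)
Convert 0x628 (hexadecimal) → 6×256 + 2×16 + 8 = 1576 (decimal)
Difference: |7972 - 1576| = 6396
6396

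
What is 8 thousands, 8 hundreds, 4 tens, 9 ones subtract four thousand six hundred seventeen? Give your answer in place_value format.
Convert 8 thousands, 8 hundreds, 4 tens, 9 ones (place-value notation) → 8×1000 + 8×100 + 4×10 + 9 = 8849 (decimal)
Convert four thousand six hundred seventeen (English words) → 4×1000 + 6×100 + 17 = 4617 (decimal)
Compute 8849 - 4617 = 4232
Convert 4232 (decimal) → 4232 = 4×1000 + 2×100 + 3×10 + 2 → 4 thousands, 2 hundreds, 3 tens, 2 ones (place-value notation)
4 thousands, 2 hundreds, 3 tens, 2 ones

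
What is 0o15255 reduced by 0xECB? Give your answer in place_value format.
Convert 0o15255 (octal) → 1×4096 + 5×512 + 2×64 + 5×8 + 5 = 6829 (decimal)
Convert 0xECB (hexadecimal) → 14×256 + 12×16 + 11 = 3787 (decimal)
Compute 6829 - 3787 = 3042
Convert 3042 (decimal) → 3042 = 3×1000 + 4×10 + 2 → 3 thousands, 4 tens, 2 ones (place-value notation)
3 thousands, 4 tens, 2 ones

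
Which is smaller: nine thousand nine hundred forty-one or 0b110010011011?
Convert nine thousand nine hundred forty-one (English words) → 9×1000 + 9×100 + 41 = 9941 (decimal)
Convert 0b110010011011 (binary) → 2048 + 1024 + 128 + 16 + 8 + 2 + 1 = 3227 (decimal)
Compare 9941 vs 3227: smaller = 3227
3227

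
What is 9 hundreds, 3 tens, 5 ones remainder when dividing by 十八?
Convert 9 hundreds, 3 tens, 5 ones (place-value notation) → 9×100 + 3×10 + 5 = 935 (decimal)
Convert 十八 (Chinese numeral) → 1×10 + 8 = 18 (decimal)
Compute 935 mod 18 = 17
17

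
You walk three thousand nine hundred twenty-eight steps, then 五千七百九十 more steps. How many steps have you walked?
Convert three thousand nine hundred twenty-eight (English words) → 3×1000 + 9×100 + 28 = 3928 (decimal)
Convert 五千七百九十 (Chinese numeral) → 5×1000 + 7×100 + 9×10 = 5790 (decimal)
Compute 3928 + 5790 = 9718
9718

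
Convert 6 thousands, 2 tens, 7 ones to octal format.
Convert 6 thousands, 2 tens, 7 ones (place-value notation) → 6×1000 + 2×10 + 7 = 6027 (decimal)
Convert 6027 (decimal) → 6027 = 1×4096 + 3×512 + 6×64 + 1×8 + 3 → 0o13613 (octal)
0o13613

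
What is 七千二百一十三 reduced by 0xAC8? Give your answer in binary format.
Convert 七千二百一十三 (Chinese numeral) → 7×1000 + 2×100 + 1×10 + 3 = 7213 (decimal)
Convert 0xAC8 (hexadecimal) → 10×256 + 12×16 + 8 = 2760 (decimal)
Compute 7213 - 2760 = 4453
Convert 4453 (decimal) → 4453 = 4096 + 256 + 64 + 32 + 4 + 1 → 0b1000101100101 (binary)
0b1000101100101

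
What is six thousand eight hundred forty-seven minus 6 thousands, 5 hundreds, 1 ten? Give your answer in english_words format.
Convert six thousand eight hundred forty-seven (English words) → 6×1000 + 8×100 + 47 = 6847 (decimal)
Convert 6 thousands, 5 hundreds, 1 ten (place-value notation) → 6×1000 + 5×100 + 1×10 = 6510 (decimal)
Compute 6847 - 6510 = 337
Convert 337 (decimal) → 337 = 3×100 + 37 → three hundred thirty-seven (English words)
three hundred thirty-seven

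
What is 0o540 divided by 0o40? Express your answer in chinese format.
Convert 0o540 (octal) → 5×64 + 4×8 = 352 (decimal)
Convert 0o40 (octal) → 4×8 = 32 (decimal)
Compute 352 ÷ 32 = 11
Convert 11 (decimal) → 11 = 1×10 + 1 → 十一 (Chinese numeral)
十一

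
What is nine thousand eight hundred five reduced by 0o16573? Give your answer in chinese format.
Convert nine thousand eight hundred five (English words) → 9×1000 + 8×100 + 5 = 9805 (decimal)
Convert 0o16573 (octal) → 1×4096 + 6×512 + 5×64 + 7×8 + 3 = 7547 (decimal)
Compute 9805 - 7547 = 2258
Convert 2258 (decimal) → 2258 = 2×1000 + 2×100 + 5×10 + 8 → 二千二百五十八 (Chinese numeral)
二千二百五十八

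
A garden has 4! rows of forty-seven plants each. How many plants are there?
Convert forty-seven (English words) → 47 (decimal)
Convert 4! (factorial) → 24 (decimal)
Compute 47 × 24 = 1128
1128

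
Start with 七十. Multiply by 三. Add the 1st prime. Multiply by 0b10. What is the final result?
Convert 七十 (Chinese numeral) → 7×10 = 70 (decimal)
Start: 70
Convert 三 (Chinese numeral) → 3 (decimal)
70 × 3 = 210
Convert the 1st prime (prime index) → 2 (decimal)
210 + 2 = 212
Convert 0b10 (binary) → 2 (decimal)
212 × 2 = 424
424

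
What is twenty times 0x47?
Convert twenty (English words) → 20 (decimal)
Convert 0x47 (hexadecimal) → 4×16 + 7 = 71 (decimal)
Compute 20 × 71 = 1420
1420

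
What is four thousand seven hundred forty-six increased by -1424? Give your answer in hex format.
Convert four thousand seven hundred forty-six (English words) → 4×1000 + 7×100 + 46 = 4746 (decimal)
Compute 4746 + -1424 = 3322
Convert 3322 (decimal) → 3322 = 12×256 + 15×16 + 10 → 0xCFA (hexadecimal)
0xCFA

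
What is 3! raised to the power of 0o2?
Convert 3! (factorial) → 6 (decimal)
Convert 0o2 (octal) → 2 (decimal)
Compute 6 ^ 2 = 36
36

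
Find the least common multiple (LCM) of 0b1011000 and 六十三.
Convert 0b1011000 (binary) → 64 + 16 + 8 = 88 (decimal)
Convert 六十三 (Chinese numeral) → 6×10 + 3 = 63 (decimal)
Compute lcm(88, 63) = 5544
5544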